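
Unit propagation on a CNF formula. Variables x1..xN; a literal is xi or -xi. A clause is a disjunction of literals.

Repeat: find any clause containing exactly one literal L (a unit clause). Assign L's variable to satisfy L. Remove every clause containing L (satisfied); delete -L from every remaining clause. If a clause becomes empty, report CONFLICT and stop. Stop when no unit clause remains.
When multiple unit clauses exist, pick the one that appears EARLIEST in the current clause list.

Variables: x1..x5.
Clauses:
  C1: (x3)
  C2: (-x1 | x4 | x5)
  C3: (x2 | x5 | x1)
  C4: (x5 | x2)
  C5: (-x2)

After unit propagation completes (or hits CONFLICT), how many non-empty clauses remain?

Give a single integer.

unit clause [3] forces x3=T; simplify:
  satisfied 1 clause(s); 4 remain; assigned so far: [3]
unit clause [-2] forces x2=F; simplify:
  drop 2 from [2, 5, 1] -> [5, 1]
  drop 2 from [5, 2] -> [5]
  satisfied 1 clause(s); 3 remain; assigned so far: [2, 3]
unit clause [5] forces x5=T; simplify:
  satisfied 3 clause(s); 0 remain; assigned so far: [2, 3, 5]

Answer: 0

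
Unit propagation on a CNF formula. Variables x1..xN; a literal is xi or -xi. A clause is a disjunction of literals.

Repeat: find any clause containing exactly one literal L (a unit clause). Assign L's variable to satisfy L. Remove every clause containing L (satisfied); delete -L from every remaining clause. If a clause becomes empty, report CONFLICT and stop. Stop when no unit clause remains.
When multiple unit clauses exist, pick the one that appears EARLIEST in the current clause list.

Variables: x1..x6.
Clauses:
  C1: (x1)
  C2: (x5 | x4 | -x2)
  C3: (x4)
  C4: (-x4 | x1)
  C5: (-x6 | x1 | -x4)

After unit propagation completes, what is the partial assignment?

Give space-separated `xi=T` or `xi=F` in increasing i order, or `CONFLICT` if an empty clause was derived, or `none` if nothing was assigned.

Answer: x1=T x4=T

Derivation:
unit clause [1] forces x1=T; simplify:
  satisfied 3 clause(s); 2 remain; assigned so far: [1]
unit clause [4] forces x4=T; simplify:
  satisfied 2 clause(s); 0 remain; assigned so far: [1, 4]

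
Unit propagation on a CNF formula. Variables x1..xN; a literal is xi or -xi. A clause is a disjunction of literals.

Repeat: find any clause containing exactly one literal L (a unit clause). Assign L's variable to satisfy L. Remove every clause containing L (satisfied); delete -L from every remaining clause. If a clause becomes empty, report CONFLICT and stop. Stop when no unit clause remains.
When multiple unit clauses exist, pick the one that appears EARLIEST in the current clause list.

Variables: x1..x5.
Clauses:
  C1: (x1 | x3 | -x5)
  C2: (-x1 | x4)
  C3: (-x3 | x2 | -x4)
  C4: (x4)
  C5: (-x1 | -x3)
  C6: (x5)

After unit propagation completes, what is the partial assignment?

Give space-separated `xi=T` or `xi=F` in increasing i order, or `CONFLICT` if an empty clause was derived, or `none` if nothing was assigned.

unit clause [4] forces x4=T; simplify:
  drop -4 from [-3, 2, -4] -> [-3, 2]
  satisfied 2 clause(s); 4 remain; assigned so far: [4]
unit clause [5] forces x5=T; simplify:
  drop -5 from [1, 3, -5] -> [1, 3]
  satisfied 1 clause(s); 3 remain; assigned so far: [4, 5]

Answer: x4=T x5=T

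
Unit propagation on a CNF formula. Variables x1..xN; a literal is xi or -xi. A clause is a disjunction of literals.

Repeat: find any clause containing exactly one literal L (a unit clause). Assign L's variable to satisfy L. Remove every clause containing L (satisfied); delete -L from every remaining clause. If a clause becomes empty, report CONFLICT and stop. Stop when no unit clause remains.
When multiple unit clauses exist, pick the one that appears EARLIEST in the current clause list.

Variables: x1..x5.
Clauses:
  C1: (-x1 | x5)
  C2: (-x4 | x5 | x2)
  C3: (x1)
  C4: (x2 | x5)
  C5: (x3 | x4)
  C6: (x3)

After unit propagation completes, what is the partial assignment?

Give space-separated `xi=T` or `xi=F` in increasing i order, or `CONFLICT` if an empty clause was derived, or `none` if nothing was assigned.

Answer: x1=T x3=T x5=T

Derivation:
unit clause [1] forces x1=T; simplify:
  drop -1 from [-1, 5] -> [5]
  satisfied 1 clause(s); 5 remain; assigned so far: [1]
unit clause [5] forces x5=T; simplify:
  satisfied 3 clause(s); 2 remain; assigned so far: [1, 5]
unit clause [3] forces x3=T; simplify:
  satisfied 2 clause(s); 0 remain; assigned so far: [1, 3, 5]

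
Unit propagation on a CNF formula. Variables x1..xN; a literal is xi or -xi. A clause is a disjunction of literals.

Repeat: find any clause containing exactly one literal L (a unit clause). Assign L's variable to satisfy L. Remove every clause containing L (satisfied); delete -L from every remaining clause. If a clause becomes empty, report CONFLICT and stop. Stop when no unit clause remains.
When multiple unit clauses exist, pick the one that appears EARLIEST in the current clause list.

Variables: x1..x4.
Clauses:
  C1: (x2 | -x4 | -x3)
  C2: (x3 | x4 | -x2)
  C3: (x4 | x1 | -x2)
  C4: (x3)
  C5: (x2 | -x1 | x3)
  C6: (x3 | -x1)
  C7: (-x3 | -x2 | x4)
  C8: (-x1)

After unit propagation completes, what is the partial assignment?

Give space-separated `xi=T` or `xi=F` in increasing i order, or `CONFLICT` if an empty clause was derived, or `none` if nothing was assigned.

Answer: x1=F x3=T

Derivation:
unit clause [3] forces x3=T; simplify:
  drop -3 from [2, -4, -3] -> [2, -4]
  drop -3 from [-3, -2, 4] -> [-2, 4]
  satisfied 4 clause(s); 4 remain; assigned so far: [3]
unit clause [-1] forces x1=F; simplify:
  drop 1 from [4, 1, -2] -> [4, -2]
  satisfied 1 clause(s); 3 remain; assigned so far: [1, 3]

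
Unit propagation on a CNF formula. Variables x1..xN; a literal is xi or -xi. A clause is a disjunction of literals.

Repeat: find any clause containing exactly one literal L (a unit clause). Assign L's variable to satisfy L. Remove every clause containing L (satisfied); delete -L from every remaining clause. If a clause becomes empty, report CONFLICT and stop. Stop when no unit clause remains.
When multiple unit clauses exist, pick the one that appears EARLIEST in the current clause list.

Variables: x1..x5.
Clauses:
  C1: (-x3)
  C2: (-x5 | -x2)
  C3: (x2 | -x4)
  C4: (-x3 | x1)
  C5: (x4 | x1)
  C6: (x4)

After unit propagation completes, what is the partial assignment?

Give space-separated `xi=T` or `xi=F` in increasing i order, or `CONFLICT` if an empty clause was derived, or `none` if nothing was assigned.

unit clause [-3] forces x3=F; simplify:
  satisfied 2 clause(s); 4 remain; assigned so far: [3]
unit clause [4] forces x4=T; simplify:
  drop -4 from [2, -4] -> [2]
  satisfied 2 clause(s); 2 remain; assigned so far: [3, 4]
unit clause [2] forces x2=T; simplify:
  drop -2 from [-5, -2] -> [-5]
  satisfied 1 clause(s); 1 remain; assigned so far: [2, 3, 4]
unit clause [-5] forces x5=F; simplify:
  satisfied 1 clause(s); 0 remain; assigned so far: [2, 3, 4, 5]

Answer: x2=T x3=F x4=T x5=F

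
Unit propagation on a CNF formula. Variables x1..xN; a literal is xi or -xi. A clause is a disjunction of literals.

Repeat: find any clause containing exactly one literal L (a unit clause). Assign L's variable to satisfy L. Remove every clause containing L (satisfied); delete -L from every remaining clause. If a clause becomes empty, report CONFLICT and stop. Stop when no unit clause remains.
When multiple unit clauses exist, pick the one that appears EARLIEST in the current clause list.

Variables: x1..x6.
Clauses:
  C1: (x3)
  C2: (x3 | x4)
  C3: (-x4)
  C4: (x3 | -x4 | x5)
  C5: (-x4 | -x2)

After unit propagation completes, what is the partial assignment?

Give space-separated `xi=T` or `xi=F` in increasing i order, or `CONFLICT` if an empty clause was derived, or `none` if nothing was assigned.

unit clause [3] forces x3=T; simplify:
  satisfied 3 clause(s); 2 remain; assigned so far: [3]
unit clause [-4] forces x4=F; simplify:
  satisfied 2 clause(s); 0 remain; assigned so far: [3, 4]

Answer: x3=T x4=F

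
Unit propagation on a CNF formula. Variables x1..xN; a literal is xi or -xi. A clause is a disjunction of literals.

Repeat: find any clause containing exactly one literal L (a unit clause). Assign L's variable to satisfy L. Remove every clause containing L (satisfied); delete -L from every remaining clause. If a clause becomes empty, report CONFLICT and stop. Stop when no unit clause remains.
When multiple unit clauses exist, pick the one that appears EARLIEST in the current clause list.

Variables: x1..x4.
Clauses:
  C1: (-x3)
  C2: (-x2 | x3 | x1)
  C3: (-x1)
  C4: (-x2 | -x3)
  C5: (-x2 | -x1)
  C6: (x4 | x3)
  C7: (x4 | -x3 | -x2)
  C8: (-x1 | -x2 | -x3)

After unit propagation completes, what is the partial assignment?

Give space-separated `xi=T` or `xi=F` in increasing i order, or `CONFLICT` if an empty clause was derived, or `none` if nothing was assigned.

Answer: x1=F x2=F x3=F x4=T

Derivation:
unit clause [-3] forces x3=F; simplify:
  drop 3 from [-2, 3, 1] -> [-2, 1]
  drop 3 from [4, 3] -> [4]
  satisfied 4 clause(s); 4 remain; assigned so far: [3]
unit clause [-1] forces x1=F; simplify:
  drop 1 from [-2, 1] -> [-2]
  satisfied 2 clause(s); 2 remain; assigned so far: [1, 3]
unit clause [-2] forces x2=F; simplify:
  satisfied 1 clause(s); 1 remain; assigned so far: [1, 2, 3]
unit clause [4] forces x4=T; simplify:
  satisfied 1 clause(s); 0 remain; assigned so far: [1, 2, 3, 4]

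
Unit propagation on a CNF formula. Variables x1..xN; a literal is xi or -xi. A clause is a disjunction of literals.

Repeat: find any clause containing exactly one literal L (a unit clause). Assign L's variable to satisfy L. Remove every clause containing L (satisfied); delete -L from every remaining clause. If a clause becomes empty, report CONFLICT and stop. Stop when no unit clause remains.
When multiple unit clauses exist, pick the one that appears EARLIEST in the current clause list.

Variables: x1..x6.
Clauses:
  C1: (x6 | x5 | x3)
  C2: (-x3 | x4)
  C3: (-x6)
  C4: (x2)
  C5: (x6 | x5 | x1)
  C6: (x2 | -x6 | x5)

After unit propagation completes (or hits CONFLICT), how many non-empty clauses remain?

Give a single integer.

Answer: 3

Derivation:
unit clause [-6] forces x6=F; simplify:
  drop 6 from [6, 5, 3] -> [5, 3]
  drop 6 from [6, 5, 1] -> [5, 1]
  satisfied 2 clause(s); 4 remain; assigned so far: [6]
unit clause [2] forces x2=T; simplify:
  satisfied 1 clause(s); 3 remain; assigned so far: [2, 6]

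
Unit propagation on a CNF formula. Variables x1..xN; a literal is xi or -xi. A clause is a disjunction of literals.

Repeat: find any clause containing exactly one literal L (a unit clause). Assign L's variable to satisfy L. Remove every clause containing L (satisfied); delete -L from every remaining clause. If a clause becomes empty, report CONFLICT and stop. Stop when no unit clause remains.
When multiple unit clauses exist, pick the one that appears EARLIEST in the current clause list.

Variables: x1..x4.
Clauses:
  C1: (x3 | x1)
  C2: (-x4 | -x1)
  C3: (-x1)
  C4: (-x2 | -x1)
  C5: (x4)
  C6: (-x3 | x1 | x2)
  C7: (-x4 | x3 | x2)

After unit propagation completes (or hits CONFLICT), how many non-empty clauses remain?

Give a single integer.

Answer: 0

Derivation:
unit clause [-1] forces x1=F; simplify:
  drop 1 from [3, 1] -> [3]
  drop 1 from [-3, 1, 2] -> [-3, 2]
  satisfied 3 clause(s); 4 remain; assigned so far: [1]
unit clause [3] forces x3=T; simplify:
  drop -3 from [-3, 2] -> [2]
  satisfied 2 clause(s); 2 remain; assigned so far: [1, 3]
unit clause [4] forces x4=T; simplify:
  satisfied 1 clause(s); 1 remain; assigned so far: [1, 3, 4]
unit clause [2] forces x2=T; simplify:
  satisfied 1 clause(s); 0 remain; assigned so far: [1, 2, 3, 4]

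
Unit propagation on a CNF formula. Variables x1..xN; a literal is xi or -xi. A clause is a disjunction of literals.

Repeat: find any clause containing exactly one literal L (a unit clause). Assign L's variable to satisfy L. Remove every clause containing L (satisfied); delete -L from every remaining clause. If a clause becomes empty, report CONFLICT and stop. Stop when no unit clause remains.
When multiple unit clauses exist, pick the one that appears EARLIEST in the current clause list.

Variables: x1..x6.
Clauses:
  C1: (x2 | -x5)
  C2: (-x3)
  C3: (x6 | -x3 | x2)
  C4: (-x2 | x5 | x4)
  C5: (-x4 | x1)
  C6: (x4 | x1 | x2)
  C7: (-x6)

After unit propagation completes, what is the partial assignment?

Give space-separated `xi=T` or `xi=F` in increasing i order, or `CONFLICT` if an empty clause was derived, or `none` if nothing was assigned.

unit clause [-3] forces x3=F; simplify:
  satisfied 2 clause(s); 5 remain; assigned so far: [3]
unit clause [-6] forces x6=F; simplify:
  satisfied 1 clause(s); 4 remain; assigned so far: [3, 6]

Answer: x3=F x6=F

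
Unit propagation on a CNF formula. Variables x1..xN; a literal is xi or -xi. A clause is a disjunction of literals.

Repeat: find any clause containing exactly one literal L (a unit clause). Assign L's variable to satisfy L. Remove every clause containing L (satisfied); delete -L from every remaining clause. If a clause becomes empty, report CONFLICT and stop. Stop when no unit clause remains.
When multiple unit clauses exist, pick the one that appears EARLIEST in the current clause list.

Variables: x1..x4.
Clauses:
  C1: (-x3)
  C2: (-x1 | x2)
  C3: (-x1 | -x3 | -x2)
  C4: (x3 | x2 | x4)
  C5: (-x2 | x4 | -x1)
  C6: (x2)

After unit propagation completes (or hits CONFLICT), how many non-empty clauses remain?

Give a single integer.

unit clause [-3] forces x3=F; simplify:
  drop 3 from [3, 2, 4] -> [2, 4]
  satisfied 2 clause(s); 4 remain; assigned so far: [3]
unit clause [2] forces x2=T; simplify:
  drop -2 from [-2, 4, -1] -> [4, -1]
  satisfied 3 clause(s); 1 remain; assigned so far: [2, 3]

Answer: 1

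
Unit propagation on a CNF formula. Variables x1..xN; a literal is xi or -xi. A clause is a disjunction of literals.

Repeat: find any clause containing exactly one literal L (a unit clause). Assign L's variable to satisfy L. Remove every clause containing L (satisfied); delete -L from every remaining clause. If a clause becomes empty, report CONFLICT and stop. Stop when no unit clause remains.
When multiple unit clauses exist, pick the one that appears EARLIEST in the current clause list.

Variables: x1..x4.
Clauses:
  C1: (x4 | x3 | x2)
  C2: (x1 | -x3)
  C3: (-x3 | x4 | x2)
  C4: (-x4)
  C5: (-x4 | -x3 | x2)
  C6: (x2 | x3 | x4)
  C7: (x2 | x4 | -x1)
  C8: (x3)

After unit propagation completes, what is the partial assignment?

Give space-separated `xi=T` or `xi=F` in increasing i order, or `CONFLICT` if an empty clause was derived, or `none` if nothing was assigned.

Answer: x1=T x2=T x3=T x4=F

Derivation:
unit clause [-4] forces x4=F; simplify:
  drop 4 from [4, 3, 2] -> [3, 2]
  drop 4 from [-3, 4, 2] -> [-3, 2]
  drop 4 from [2, 3, 4] -> [2, 3]
  drop 4 from [2, 4, -1] -> [2, -1]
  satisfied 2 clause(s); 6 remain; assigned so far: [4]
unit clause [3] forces x3=T; simplify:
  drop -3 from [1, -3] -> [1]
  drop -3 from [-3, 2] -> [2]
  satisfied 3 clause(s); 3 remain; assigned so far: [3, 4]
unit clause [1] forces x1=T; simplify:
  drop -1 from [2, -1] -> [2]
  satisfied 1 clause(s); 2 remain; assigned so far: [1, 3, 4]
unit clause [2] forces x2=T; simplify:
  satisfied 2 clause(s); 0 remain; assigned so far: [1, 2, 3, 4]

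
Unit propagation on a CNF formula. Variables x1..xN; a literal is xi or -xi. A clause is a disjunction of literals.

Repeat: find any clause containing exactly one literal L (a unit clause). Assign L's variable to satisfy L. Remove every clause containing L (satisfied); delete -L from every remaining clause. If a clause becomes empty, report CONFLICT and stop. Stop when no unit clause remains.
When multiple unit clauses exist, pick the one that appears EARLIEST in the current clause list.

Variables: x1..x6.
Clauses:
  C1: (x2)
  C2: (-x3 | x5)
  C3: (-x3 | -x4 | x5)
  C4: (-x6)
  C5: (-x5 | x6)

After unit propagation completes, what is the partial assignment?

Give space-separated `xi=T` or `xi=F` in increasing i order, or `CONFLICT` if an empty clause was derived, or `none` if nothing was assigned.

unit clause [2] forces x2=T; simplify:
  satisfied 1 clause(s); 4 remain; assigned so far: [2]
unit clause [-6] forces x6=F; simplify:
  drop 6 from [-5, 6] -> [-5]
  satisfied 1 clause(s); 3 remain; assigned so far: [2, 6]
unit clause [-5] forces x5=F; simplify:
  drop 5 from [-3, 5] -> [-3]
  drop 5 from [-3, -4, 5] -> [-3, -4]
  satisfied 1 clause(s); 2 remain; assigned so far: [2, 5, 6]
unit clause [-3] forces x3=F; simplify:
  satisfied 2 clause(s); 0 remain; assigned so far: [2, 3, 5, 6]

Answer: x2=T x3=F x5=F x6=F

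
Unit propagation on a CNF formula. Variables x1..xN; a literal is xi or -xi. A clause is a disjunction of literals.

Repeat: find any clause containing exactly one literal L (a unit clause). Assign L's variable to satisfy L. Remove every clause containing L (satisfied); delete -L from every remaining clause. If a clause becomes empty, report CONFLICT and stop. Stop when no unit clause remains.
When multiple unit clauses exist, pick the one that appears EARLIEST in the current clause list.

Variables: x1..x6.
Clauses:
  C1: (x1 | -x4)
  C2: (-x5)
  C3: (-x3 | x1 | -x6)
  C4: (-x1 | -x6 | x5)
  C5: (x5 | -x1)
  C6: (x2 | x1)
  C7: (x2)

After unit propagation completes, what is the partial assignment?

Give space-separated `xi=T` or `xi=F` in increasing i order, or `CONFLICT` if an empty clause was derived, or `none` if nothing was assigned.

unit clause [-5] forces x5=F; simplify:
  drop 5 from [-1, -6, 5] -> [-1, -6]
  drop 5 from [5, -1] -> [-1]
  satisfied 1 clause(s); 6 remain; assigned so far: [5]
unit clause [-1] forces x1=F; simplify:
  drop 1 from [1, -4] -> [-4]
  drop 1 from [-3, 1, -6] -> [-3, -6]
  drop 1 from [2, 1] -> [2]
  satisfied 2 clause(s); 4 remain; assigned so far: [1, 5]
unit clause [-4] forces x4=F; simplify:
  satisfied 1 clause(s); 3 remain; assigned so far: [1, 4, 5]
unit clause [2] forces x2=T; simplify:
  satisfied 2 clause(s); 1 remain; assigned so far: [1, 2, 4, 5]

Answer: x1=F x2=T x4=F x5=F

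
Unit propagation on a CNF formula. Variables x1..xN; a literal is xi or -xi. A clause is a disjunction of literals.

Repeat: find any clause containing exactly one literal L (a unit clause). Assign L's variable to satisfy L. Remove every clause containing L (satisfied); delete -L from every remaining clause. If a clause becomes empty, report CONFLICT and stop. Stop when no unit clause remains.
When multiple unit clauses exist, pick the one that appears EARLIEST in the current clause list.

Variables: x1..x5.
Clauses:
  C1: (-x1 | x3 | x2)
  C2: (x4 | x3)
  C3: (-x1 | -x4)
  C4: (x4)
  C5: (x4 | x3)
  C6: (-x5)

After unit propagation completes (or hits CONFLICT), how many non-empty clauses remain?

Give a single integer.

unit clause [4] forces x4=T; simplify:
  drop -4 from [-1, -4] -> [-1]
  satisfied 3 clause(s); 3 remain; assigned so far: [4]
unit clause [-1] forces x1=F; simplify:
  satisfied 2 clause(s); 1 remain; assigned so far: [1, 4]
unit clause [-5] forces x5=F; simplify:
  satisfied 1 clause(s); 0 remain; assigned so far: [1, 4, 5]

Answer: 0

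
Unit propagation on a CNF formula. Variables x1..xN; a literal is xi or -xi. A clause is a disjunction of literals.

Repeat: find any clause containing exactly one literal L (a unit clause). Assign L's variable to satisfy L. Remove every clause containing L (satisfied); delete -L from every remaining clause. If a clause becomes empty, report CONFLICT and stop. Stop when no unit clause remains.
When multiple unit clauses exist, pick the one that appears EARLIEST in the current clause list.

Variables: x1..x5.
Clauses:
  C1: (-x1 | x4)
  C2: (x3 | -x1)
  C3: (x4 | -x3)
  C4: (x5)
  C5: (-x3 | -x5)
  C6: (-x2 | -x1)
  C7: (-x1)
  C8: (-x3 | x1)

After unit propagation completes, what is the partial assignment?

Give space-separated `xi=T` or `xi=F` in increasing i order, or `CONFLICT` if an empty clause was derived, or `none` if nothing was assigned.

Answer: x1=F x3=F x5=T

Derivation:
unit clause [5] forces x5=T; simplify:
  drop -5 from [-3, -5] -> [-3]
  satisfied 1 clause(s); 7 remain; assigned so far: [5]
unit clause [-3] forces x3=F; simplify:
  drop 3 from [3, -1] -> [-1]
  satisfied 3 clause(s); 4 remain; assigned so far: [3, 5]
unit clause [-1] forces x1=F; simplify:
  satisfied 4 clause(s); 0 remain; assigned so far: [1, 3, 5]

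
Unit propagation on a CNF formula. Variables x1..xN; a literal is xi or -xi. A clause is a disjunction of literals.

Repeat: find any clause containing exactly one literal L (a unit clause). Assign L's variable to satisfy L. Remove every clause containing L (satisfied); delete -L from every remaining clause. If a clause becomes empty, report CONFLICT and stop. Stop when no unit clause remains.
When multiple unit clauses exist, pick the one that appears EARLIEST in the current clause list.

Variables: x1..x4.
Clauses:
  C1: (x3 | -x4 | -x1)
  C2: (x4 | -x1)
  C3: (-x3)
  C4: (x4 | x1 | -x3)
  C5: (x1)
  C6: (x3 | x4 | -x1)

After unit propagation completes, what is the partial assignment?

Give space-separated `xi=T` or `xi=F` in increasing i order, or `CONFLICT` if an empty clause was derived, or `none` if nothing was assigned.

unit clause [-3] forces x3=F; simplify:
  drop 3 from [3, -4, -1] -> [-4, -1]
  drop 3 from [3, 4, -1] -> [4, -1]
  satisfied 2 clause(s); 4 remain; assigned so far: [3]
unit clause [1] forces x1=T; simplify:
  drop -1 from [-4, -1] -> [-4]
  drop -1 from [4, -1] -> [4]
  drop -1 from [4, -1] -> [4]
  satisfied 1 clause(s); 3 remain; assigned so far: [1, 3]
unit clause [-4] forces x4=F; simplify:
  drop 4 from [4] -> [] (empty!)
  drop 4 from [4] -> [] (empty!)
  satisfied 1 clause(s); 2 remain; assigned so far: [1, 3, 4]
CONFLICT (empty clause)

Answer: CONFLICT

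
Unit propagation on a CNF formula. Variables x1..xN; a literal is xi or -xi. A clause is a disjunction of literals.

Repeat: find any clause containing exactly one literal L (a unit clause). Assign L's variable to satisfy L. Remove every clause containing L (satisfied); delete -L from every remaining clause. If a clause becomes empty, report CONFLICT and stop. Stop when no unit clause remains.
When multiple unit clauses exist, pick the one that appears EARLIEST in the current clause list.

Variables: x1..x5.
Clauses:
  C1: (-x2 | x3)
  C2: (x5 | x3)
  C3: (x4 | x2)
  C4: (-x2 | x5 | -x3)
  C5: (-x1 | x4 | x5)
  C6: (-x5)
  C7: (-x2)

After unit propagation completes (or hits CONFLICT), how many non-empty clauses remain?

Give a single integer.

unit clause [-5] forces x5=F; simplify:
  drop 5 from [5, 3] -> [3]
  drop 5 from [-2, 5, -3] -> [-2, -3]
  drop 5 from [-1, 4, 5] -> [-1, 4]
  satisfied 1 clause(s); 6 remain; assigned so far: [5]
unit clause [3] forces x3=T; simplify:
  drop -3 from [-2, -3] -> [-2]
  satisfied 2 clause(s); 4 remain; assigned so far: [3, 5]
unit clause [-2] forces x2=F; simplify:
  drop 2 from [4, 2] -> [4]
  satisfied 2 clause(s); 2 remain; assigned so far: [2, 3, 5]
unit clause [4] forces x4=T; simplify:
  satisfied 2 clause(s); 0 remain; assigned so far: [2, 3, 4, 5]

Answer: 0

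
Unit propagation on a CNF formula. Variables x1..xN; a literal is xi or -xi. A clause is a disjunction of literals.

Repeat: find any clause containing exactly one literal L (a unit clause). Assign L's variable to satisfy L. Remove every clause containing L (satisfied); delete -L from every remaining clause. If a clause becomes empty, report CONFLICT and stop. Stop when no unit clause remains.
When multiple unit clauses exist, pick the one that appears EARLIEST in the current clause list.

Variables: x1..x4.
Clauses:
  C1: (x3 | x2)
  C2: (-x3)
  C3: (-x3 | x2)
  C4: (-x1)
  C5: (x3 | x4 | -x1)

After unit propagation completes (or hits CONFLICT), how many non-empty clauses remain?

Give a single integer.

unit clause [-3] forces x3=F; simplify:
  drop 3 from [3, 2] -> [2]
  drop 3 from [3, 4, -1] -> [4, -1]
  satisfied 2 clause(s); 3 remain; assigned so far: [3]
unit clause [2] forces x2=T; simplify:
  satisfied 1 clause(s); 2 remain; assigned so far: [2, 3]
unit clause [-1] forces x1=F; simplify:
  satisfied 2 clause(s); 0 remain; assigned so far: [1, 2, 3]

Answer: 0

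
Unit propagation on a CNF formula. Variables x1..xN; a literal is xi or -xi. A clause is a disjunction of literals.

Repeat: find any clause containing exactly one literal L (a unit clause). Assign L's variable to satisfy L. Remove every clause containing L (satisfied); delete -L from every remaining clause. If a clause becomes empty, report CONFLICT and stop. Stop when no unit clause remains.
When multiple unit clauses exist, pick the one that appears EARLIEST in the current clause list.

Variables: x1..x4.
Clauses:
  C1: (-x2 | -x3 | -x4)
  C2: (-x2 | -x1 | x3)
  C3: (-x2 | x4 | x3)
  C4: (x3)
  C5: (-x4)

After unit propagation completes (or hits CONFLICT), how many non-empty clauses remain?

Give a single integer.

unit clause [3] forces x3=T; simplify:
  drop -3 from [-2, -3, -4] -> [-2, -4]
  satisfied 3 clause(s); 2 remain; assigned so far: [3]
unit clause [-4] forces x4=F; simplify:
  satisfied 2 clause(s); 0 remain; assigned so far: [3, 4]

Answer: 0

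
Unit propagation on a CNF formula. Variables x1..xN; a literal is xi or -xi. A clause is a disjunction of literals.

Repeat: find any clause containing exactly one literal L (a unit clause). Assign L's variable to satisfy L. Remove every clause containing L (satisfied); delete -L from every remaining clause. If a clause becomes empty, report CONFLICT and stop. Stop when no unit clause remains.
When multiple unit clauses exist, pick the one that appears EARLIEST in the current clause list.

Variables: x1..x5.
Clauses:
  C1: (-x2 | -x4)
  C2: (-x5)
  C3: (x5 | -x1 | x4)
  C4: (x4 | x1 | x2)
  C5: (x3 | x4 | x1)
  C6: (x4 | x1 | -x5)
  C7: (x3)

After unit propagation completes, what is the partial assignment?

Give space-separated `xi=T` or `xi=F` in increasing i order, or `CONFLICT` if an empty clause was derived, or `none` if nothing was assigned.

Answer: x3=T x5=F

Derivation:
unit clause [-5] forces x5=F; simplify:
  drop 5 from [5, -1, 4] -> [-1, 4]
  satisfied 2 clause(s); 5 remain; assigned so far: [5]
unit clause [3] forces x3=T; simplify:
  satisfied 2 clause(s); 3 remain; assigned so far: [3, 5]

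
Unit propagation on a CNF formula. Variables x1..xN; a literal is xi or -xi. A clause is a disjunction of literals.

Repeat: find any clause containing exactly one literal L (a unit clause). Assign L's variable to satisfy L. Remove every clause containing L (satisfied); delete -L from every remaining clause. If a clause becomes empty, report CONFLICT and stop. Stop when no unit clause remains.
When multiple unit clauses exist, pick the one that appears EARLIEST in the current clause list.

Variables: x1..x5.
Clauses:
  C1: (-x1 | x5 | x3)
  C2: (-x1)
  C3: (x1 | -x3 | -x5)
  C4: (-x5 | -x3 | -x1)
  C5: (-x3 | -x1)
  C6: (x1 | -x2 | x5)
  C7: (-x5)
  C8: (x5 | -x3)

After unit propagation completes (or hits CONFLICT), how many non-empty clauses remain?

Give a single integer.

Answer: 0

Derivation:
unit clause [-1] forces x1=F; simplify:
  drop 1 from [1, -3, -5] -> [-3, -5]
  drop 1 from [1, -2, 5] -> [-2, 5]
  satisfied 4 clause(s); 4 remain; assigned so far: [1]
unit clause [-5] forces x5=F; simplify:
  drop 5 from [-2, 5] -> [-2]
  drop 5 from [5, -3] -> [-3]
  satisfied 2 clause(s); 2 remain; assigned so far: [1, 5]
unit clause [-2] forces x2=F; simplify:
  satisfied 1 clause(s); 1 remain; assigned so far: [1, 2, 5]
unit clause [-3] forces x3=F; simplify:
  satisfied 1 clause(s); 0 remain; assigned so far: [1, 2, 3, 5]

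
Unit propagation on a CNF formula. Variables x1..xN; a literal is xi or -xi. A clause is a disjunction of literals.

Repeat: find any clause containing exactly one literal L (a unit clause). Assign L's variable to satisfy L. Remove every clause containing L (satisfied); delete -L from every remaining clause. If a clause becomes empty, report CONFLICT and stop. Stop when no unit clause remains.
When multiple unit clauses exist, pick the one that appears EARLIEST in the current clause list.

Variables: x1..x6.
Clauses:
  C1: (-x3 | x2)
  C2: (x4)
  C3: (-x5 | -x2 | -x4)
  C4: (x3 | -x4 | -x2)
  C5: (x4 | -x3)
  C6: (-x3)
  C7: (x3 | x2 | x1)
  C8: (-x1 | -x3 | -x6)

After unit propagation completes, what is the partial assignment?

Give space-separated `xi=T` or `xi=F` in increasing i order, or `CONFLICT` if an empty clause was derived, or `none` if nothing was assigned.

unit clause [4] forces x4=T; simplify:
  drop -4 from [-5, -2, -4] -> [-5, -2]
  drop -4 from [3, -4, -2] -> [3, -2]
  satisfied 2 clause(s); 6 remain; assigned so far: [4]
unit clause [-3] forces x3=F; simplify:
  drop 3 from [3, -2] -> [-2]
  drop 3 from [3, 2, 1] -> [2, 1]
  satisfied 3 clause(s); 3 remain; assigned so far: [3, 4]
unit clause [-2] forces x2=F; simplify:
  drop 2 from [2, 1] -> [1]
  satisfied 2 clause(s); 1 remain; assigned so far: [2, 3, 4]
unit clause [1] forces x1=T; simplify:
  satisfied 1 clause(s); 0 remain; assigned so far: [1, 2, 3, 4]

Answer: x1=T x2=F x3=F x4=T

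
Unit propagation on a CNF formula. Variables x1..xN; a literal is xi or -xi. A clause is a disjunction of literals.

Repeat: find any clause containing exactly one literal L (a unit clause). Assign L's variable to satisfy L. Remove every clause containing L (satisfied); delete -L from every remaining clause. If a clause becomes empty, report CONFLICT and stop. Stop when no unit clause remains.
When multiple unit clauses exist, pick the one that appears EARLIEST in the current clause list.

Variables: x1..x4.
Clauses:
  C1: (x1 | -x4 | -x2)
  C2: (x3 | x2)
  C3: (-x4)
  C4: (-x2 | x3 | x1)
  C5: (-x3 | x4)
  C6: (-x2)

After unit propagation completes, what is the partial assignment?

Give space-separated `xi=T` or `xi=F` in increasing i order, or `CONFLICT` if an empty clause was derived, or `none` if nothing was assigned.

unit clause [-4] forces x4=F; simplify:
  drop 4 from [-3, 4] -> [-3]
  satisfied 2 clause(s); 4 remain; assigned so far: [4]
unit clause [-3] forces x3=F; simplify:
  drop 3 from [3, 2] -> [2]
  drop 3 from [-2, 3, 1] -> [-2, 1]
  satisfied 1 clause(s); 3 remain; assigned so far: [3, 4]
unit clause [2] forces x2=T; simplify:
  drop -2 from [-2, 1] -> [1]
  drop -2 from [-2] -> [] (empty!)
  satisfied 1 clause(s); 2 remain; assigned so far: [2, 3, 4]
CONFLICT (empty clause)

Answer: CONFLICT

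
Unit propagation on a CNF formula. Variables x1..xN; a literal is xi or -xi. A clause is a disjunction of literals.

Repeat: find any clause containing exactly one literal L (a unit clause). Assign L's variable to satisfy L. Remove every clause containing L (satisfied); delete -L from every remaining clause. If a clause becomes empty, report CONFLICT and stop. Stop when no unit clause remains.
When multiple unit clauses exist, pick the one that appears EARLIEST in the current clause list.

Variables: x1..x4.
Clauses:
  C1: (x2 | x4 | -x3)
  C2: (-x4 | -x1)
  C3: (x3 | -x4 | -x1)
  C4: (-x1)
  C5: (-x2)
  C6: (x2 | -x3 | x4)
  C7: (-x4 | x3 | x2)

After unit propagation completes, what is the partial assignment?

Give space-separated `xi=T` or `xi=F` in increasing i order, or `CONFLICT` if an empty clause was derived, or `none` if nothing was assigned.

Answer: x1=F x2=F

Derivation:
unit clause [-1] forces x1=F; simplify:
  satisfied 3 clause(s); 4 remain; assigned so far: [1]
unit clause [-2] forces x2=F; simplify:
  drop 2 from [2, 4, -3] -> [4, -3]
  drop 2 from [2, -3, 4] -> [-3, 4]
  drop 2 from [-4, 3, 2] -> [-4, 3]
  satisfied 1 clause(s); 3 remain; assigned so far: [1, 2]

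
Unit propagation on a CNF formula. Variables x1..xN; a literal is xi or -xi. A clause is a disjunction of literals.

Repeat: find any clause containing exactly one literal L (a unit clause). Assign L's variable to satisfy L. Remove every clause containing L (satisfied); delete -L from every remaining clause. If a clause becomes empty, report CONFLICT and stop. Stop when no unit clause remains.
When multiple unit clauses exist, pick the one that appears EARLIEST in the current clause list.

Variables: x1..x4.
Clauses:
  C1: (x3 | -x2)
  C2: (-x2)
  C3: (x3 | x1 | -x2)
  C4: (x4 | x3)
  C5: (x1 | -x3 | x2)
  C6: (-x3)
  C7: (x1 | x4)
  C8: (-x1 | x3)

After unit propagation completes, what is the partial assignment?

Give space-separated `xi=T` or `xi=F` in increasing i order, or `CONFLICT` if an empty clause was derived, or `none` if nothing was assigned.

unit clause [-2] forces x2=F; simplify:
  drop 2 from [1, -3, 2] -> [1, -3]
  satisfied 3 clause(s); 5 remain; assigned so far: [2]
unit clause [-3] forces x3=F; simplify:
  drop 3 from [4, 3] -> [4]
  drop 3 from [-1, 3] -> [-1]
  satisfied 2 clause(s); 3 remain; assigned so far: [2, 3]
unit clause [4] forces x4=T; simplify:
  satisfied 2 clause(s); 1 remain; assigned so far: [2, 3, 4]
unit clause [-1] forces x1=F; simplify:
  satisfied 1 clause(s); 0 remain; assigned so far: [1, 2, 3, 4]

Answer: x1=F x2=F x3=F x4=T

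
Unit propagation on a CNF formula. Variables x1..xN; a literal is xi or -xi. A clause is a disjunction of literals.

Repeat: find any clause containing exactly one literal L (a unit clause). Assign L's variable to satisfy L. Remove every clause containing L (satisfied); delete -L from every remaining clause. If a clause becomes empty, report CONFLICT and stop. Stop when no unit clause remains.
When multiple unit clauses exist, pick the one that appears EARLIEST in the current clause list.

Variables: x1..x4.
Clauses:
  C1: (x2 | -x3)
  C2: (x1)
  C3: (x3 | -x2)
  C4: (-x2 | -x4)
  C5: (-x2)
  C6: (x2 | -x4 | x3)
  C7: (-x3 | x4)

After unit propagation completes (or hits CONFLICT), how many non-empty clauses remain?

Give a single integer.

Answer: 0

Derivation:
unit clause [1] forces x1=T; simplify:
  satisfied 1 clause(s); 6 remain; assigned so far: [1]
unit clause [-2] forces x2=F; simplify:
  drop 2 from [2, -3] -> [-3]
  drop 2 from [2, -4, 3] -> [-4, 3]
  satisfied 3 clause(s); 3 remain; assigned so far: [1, 2]
unit clause [-3] forces x3=F; simplify:
  drop 3 from [-4, 3] -> [-4]
  satisfied 2 clause(s); 1 remain; assigned so far: [1, 2, 3]
unit clause [-4] forces x4=F; simplify:
  satisfied 1 clause(s); 0 remain; assigned so far: [1, 2, 3, 4]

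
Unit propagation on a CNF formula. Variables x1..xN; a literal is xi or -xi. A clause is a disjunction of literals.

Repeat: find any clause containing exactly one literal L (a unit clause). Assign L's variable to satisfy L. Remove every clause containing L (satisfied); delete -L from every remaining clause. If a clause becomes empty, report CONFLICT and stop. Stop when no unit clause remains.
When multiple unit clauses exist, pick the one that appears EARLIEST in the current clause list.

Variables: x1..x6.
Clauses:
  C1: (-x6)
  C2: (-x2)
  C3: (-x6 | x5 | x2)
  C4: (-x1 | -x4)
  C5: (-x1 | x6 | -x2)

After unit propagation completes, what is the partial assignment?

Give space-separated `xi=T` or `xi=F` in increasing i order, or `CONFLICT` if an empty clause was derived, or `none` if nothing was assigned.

Answer: x2=F x6=F

Derivation:
unit clause [-6] forces x6=F; simplify:
  drop 6 from [-1, 6, -2] -> [-1, -2]
  satisfied 2 clause(s); 3 remain; assigned so far: [6]
unit clause [-2] forces x2=F; simplify:
  satisfied 2 clause(s); 1 remain; assigned so far: [2, 6]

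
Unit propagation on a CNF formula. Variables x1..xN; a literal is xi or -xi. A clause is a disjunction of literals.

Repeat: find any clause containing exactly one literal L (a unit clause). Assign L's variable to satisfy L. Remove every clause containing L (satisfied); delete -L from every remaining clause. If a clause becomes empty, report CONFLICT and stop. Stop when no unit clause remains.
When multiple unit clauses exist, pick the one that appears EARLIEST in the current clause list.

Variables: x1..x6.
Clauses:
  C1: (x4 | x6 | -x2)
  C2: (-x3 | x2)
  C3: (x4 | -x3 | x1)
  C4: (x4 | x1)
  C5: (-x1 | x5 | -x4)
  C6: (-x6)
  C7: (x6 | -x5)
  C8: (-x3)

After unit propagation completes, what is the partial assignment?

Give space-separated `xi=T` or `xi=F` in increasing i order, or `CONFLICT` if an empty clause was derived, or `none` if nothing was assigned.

unit clause [-6] forces x6=F; simplify:
  drop 6 from [4, 6, -2] -> [4, -2]
  drop 6 from [6, -5] -> [-5]
  satisfied 1 clause(s); 7 remain; assigned so far: [6]
unit clause [-5] forces x5=F; simplify:
  drop 5 from [-1, 5, -4] -> [-1, -4]
  satisfied 1 clause(s); 6 remain; assigned so far: [5, 6]
unit clause [-3] forces x3=F; simplify:
  satisfied 3 clause(s); 3 remain; assigned so far: [3, 5, 6]

Answer: x3=F x5=F x6=F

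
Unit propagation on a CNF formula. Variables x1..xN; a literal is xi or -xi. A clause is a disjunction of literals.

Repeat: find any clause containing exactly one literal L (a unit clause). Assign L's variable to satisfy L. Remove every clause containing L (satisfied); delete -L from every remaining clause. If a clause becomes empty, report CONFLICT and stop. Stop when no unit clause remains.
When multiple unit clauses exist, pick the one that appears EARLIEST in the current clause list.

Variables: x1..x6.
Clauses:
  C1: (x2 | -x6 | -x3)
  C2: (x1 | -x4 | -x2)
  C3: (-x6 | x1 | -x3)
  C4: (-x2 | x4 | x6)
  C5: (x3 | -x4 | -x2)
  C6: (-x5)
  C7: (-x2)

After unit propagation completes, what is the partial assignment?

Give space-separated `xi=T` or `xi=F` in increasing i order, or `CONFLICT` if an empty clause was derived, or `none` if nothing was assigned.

unit clause [-5] forces x5=F; simplify:
  satisfied 1 clause(s); 6 remain; assigned so far: [5]
unit clause [-2] forces x2=F; simplify:
  drop 2 from [2, -6, -3] -> [-6, -3]
  satisfied 4 clause(s); 2 remain; assigned so far: [2, 5]

Answer: x2=F x5=F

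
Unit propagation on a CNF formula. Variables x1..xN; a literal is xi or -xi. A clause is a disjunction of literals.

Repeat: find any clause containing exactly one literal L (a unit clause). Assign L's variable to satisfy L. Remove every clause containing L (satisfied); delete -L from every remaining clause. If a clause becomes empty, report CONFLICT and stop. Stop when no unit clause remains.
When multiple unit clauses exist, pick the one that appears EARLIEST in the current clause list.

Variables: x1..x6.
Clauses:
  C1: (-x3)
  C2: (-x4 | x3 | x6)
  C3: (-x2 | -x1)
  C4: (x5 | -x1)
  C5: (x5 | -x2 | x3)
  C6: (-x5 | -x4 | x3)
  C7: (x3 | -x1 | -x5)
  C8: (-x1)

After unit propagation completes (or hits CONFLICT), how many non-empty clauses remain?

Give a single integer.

Answer: 3

Derivation:
unit clause [-3] forces x3=F; simplify:
  drop 3 from [-4, 3, 6] -> [-4, 6]
  drop 3 from [5, -2, 3] -> [5, -2]
  drop 3 from [-5, -4, 3] -> [-5, -4]
  drop 3 from [3, -1, -5] -> [-1, -5]
  satisfied 1 clause(s); 7 remain; assigned so far: [3]
unit clause [-1] forces x1=F; simplify:
  satisfied 4 clause(s); 3 remain; assigned so far: [1, 3]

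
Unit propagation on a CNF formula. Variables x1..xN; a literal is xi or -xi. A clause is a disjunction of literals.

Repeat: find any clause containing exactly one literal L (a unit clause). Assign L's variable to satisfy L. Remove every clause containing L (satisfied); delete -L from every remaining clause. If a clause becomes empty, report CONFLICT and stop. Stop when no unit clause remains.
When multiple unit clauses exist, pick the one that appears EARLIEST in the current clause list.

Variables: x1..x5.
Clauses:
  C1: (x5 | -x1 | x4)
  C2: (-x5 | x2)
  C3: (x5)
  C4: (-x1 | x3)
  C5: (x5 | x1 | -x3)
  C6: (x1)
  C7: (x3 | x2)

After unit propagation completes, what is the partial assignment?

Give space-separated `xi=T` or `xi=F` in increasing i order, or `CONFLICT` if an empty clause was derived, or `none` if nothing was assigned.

Answer: x1=T x2=T x3=T x5=T

Derivation:
unit clause [5] forces x5=T; simplify:
  drop -5 from [-5, 2] -> [2]
  satisfied 3 clause(s); 4 remain; assigned so far: [5]
unit clause [2] forces x2=T; simplify:
  satisfied 2 clause(s); 2 remain; assigned so far: [2, 5]
unit clause [1] forces x1=T; simplify:
  drop -1 from [-1, 3] -> [3]
  satisfied 1 clause(s); 1 remain; assigned so far: [1, 2, 5]
unit clause [3] forces x3=T; simplify:
  satisfied 1 clause(s); 0 remain; assigned so far: [1, 2, 3, 5]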